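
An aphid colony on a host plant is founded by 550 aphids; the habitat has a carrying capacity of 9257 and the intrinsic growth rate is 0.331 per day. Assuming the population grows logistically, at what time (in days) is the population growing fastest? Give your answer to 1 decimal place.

Logistic growth is fastest at N = K/2 = 4628.5.
A = (K − N₀)/N₀ = 15.831. Set K/(1 + A·e^(−rt)) = K/2 → A·e^(−rt) = 1.
e^(−0.331t) = 1/15.831 = 0.0631676, so t = ln(15.831)/0.331 = 2.762/0.331 = 8.3443.

8.3 days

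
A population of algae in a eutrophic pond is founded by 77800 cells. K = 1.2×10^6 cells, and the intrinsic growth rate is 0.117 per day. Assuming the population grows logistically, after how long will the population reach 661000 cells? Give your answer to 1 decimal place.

24.6 days

A = (K − N₀)/N₀ = (1.2×10^6 − 77800)/77800 = 14.424.
Solve 1.2×10^6/(1 + 14.424·e^(−0.117t)) = 661000: 1 + 14.424·e^(−0.117t) = 1.8154, so e^(−0.117t) = 0.0565323.
−0.117·t = ln(0.0565323) = -2.8729, so t = 2.8729/0.117 = 24.555.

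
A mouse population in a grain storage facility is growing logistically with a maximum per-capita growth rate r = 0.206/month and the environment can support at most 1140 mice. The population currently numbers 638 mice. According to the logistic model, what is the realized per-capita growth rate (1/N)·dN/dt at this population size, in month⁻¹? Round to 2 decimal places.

(1/N)·dN/dt = r(1 − N/K) = 0.206 × (1 − 638/1140).
= 0.206 × 0.44035 = 0.090712.

0.09 per month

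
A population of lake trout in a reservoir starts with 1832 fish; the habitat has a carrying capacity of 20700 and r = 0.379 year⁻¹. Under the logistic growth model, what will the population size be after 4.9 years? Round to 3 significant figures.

7940 fish

A = (K − N₀)/N₀ = (20700 − 1832)/1832 = 10.299.
N(t) = K/(1 + A·e^(−rt)) = 20700/(1 + 10.299×e^(−0.379×4.9)).
e^(−1.857) = 0.15612; denominator = 1 + 10.299×0.15612 = 2.6079.
N = 20700/2.6079 = 7937.27.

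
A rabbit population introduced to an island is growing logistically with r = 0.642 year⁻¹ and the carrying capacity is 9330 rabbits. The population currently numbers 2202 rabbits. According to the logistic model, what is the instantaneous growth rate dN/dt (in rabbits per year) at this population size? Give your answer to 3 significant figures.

dN/dt = rN(1 − N/K) = 0.642 × 2202 × (1 − 2202/9330).
1 − 2202/9330 = 0.76399; dN/dt = 0.642 × 2202 × 0.76399 = 1080.

1080 rabbits per year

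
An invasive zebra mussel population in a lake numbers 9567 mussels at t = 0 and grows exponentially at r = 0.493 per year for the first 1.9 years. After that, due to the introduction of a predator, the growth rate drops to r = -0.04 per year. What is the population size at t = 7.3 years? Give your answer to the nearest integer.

Phase 1: N(1.9) = 9567·e^(0.493×1.9) = 9567·e^0.9367 = 24410.7.
Phase 2 runs for 7.3 − 1.9 = 5.4 years at r = -0.04.
N(7.3) = 24410.7·e^(-0.04×5.4) = 24410.7·e^-0.216 = 19668.5.

19669 mussels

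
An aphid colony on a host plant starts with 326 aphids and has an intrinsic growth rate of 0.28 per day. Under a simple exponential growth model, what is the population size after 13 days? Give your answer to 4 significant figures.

12420 aphids

N(t) = N₀·e^(rt) = 326 × e^(0.28×13) = 326 × e^3.64.
e^3.64 ≈ 38.092, so N ≈ 326 × 38.092 = 12417.9.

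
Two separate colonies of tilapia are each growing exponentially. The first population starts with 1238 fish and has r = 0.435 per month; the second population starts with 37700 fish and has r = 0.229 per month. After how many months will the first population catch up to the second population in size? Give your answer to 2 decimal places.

Set 1238·e^(0.435t) = 37700·e^(0.229t).
e^((0.435 − 0.229)t) = 37700/1238 → e^(0.206·t) = 30.452.
0.206·t = ln(30.452) = 3.4162, so t = 3.4162/0.206 = 16.583.

16.58 months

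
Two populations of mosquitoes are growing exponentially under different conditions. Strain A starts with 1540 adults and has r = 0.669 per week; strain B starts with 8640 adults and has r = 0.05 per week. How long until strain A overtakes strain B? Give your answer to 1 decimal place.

Set 1540·e^(0.669t) = 8640·e^(0.05t).
e^((0.669 − 0.05)t) = 8640/1540 → e^(0.619·t) = 5.6104.
0.619·t = ln(5.6104) = 1.7246, so t = 1.7246/0.619 = 2.7861.

2.8 weeks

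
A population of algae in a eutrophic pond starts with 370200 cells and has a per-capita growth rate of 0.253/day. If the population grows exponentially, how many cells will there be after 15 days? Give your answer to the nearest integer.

16465843 cells

N(t) = N₀·e^(rt) = 370200 × e^(0.253×15) = 370200 × e^3.795.
e^3.795 ≈ 44.478, so N ≈ 370200 × 44.478 = 1.646584×10^7.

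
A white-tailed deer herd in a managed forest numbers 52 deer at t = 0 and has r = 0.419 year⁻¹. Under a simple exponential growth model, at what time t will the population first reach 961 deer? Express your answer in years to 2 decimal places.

Set N₀·e^(rt) = 961: e^(0.419·t) = 961/52 = 18.481.
0.419·t = ln(18.481) = 2.9167, so t = 2.9167/0.419 = 6.9612.

6.96 years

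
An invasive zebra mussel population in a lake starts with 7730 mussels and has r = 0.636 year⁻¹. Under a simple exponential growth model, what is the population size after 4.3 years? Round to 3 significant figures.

N(t) = N₀·e^(rt) = 7730 × e^(0.636×4.3) = 7730 × e^2.735.
e^2.735 ≈ 15.407, so N ≈ 7730 × 15.407 = 119093.

119000 mussels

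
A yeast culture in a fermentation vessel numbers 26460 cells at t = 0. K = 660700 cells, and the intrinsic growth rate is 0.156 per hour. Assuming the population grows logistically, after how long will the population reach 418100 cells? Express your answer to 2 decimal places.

23.85 hours

A = (K − N₀)/N₀ = (660700 − 26460)/26460 = 23.97.
Solve 660700/(1 + 23.97·e^(−0.156t)) = 418100: 1 + 23.97·e^(−0.156t) = 1.5802, so e^(−0.156t) = 0.0242073.
−0.156·t = ln(0.0242073) = -3.7211, so t = 3.7211/0.156 = 23.853.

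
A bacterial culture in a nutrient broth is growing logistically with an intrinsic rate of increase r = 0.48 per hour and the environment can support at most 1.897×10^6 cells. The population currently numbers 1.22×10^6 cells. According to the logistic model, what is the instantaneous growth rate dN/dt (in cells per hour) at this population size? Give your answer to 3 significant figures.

dN/dt = rN(1 − N/K) = 0.48 × 1.22×10^6 × (1 − 1.22×10^6/1.897×10^6).
1 − 1.22×10^6/1.897×10^6 = 0.35688; dN/dt = 0.48 × 1.22×10^6 × 0.35688 = 2.08989×10^5.

209000 cells per hour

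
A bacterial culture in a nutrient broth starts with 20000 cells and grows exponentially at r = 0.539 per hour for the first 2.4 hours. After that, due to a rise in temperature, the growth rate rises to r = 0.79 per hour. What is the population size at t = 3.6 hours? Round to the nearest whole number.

Phase 1: N(2.4) = 20000·e^(0.539×2.4) = 20000·e^1.294 = 72917.8.
Phase 2 runs for 3.6 − 2.4 = 1.2 hours at r = 0.79.
N(3.6) = 72917.8·e^(0.79×1.2) = 72917.8·e^0.948 = 188167.

188167 cells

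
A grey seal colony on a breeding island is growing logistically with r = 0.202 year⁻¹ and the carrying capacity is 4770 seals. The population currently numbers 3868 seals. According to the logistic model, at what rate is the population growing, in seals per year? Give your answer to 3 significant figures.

dN/dt = rN(1 − N/K) = 0.202 × 3868 × (1 − 3868/4770).
1 − 3868/4770 = 0.1891; dN/dt = 0.202 × 3868 × 0.1891 = 147.75.

148 seals per year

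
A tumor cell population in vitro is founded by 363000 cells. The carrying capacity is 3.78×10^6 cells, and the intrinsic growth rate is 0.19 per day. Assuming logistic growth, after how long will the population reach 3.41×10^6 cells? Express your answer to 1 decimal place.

A = (K − N₀)/N₀ = (3.78×10^6 − 363000)/363000 = 9.4132.
Solve 3.78×10^6/(1 + 9.4132·e^(−0.19t)) = 3.41×10^6: 1 + 9.4132·e^(−0.19t) = 1.1085, so e^(−0.19t) = 0.0115268.
−0.19·t = ln(0.0115268) = -4.4631, so t = 4.4631/0.19 = 23.49.

23.5 days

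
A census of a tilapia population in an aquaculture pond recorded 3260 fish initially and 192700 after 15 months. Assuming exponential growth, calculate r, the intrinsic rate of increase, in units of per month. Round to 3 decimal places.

0.272 per month

From N(t) = N₀·e^(rt): e^(r·15) = 192700/3260 = 59.11.
r·15 = ln(59.11) = 4.0794, so r = 4.0794/15 = 0.27196.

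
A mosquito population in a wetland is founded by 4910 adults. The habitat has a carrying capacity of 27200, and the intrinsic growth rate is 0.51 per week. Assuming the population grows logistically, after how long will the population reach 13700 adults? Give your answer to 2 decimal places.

A = (K − N₀)/N₀ = (27200 − 4910)/4910 = 4.5397.
Solve 27200/(1 + 4.5397·e^(−0.51t)) = 13700: 1 + 4.5397·e^(−0.51t) = 1.9854, so e^(−0.51t) = 0.217062.
−0.51·t = ln(0.217062) = -1.5276, so t = 1.5276/0.51 = 2.9952.

3.00 weeks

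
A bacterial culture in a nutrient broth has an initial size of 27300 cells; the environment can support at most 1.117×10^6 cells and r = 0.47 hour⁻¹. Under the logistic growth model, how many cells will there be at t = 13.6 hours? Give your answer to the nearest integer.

A = (K − N₀)/N₀ = (1.117×10^6 − 27300)/27300 = 39.916.
N(t) = K/(1 + A·e^(−rt)) = 1.117×10^6/(1 + 39.916×e^(−0.47×13.6)).
e^(−6.392) = 0.0016749; denominator = 1 + 39.916×0.0016749 = 1.0669.
N = 1.117×10^6/1.0669 = 1.047003×10^6.

1047003 cells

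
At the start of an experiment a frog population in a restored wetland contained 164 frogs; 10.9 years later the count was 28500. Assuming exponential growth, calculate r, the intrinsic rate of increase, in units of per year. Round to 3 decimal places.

From N(t) = N₀·e^(rt): e^(r·10.9) = 28500/164 = 173.78.
r·10.9 = ln(173.78) = 5.1578, so r = 5.1578/10.9 = 0.47319.

0.473 per year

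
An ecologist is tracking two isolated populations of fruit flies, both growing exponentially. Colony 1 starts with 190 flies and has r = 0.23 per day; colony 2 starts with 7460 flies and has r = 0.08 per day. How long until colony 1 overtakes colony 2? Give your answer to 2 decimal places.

Set 190·e^(0.23t) = 7460·e^(0.08t).
e^((0.23 − 0.08)t) = 7460/190 → e^(0.15·t) = 39.263.
0.15·t = ln(39.263) = 3.6703, so t = 3.6703/0.15 = 24.469.

24.47 days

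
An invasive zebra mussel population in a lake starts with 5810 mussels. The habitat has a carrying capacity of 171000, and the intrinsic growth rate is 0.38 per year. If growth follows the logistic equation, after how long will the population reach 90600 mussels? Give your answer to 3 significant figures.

9.12 years

A = (K − N₀)/N₀ = (171000 − 5810)/5810 = 28.432.
Solve 171000/(1 + 28.432·e^(−0.38t)) = 90600: 1 + 28.432·e^(−0.38t) = 1.8874, so e^(−0.38t) = 0.0312119.
−0.38·t = ln(0.0312119) = -3.467, so t = 3.467/0.38 = 9.1236.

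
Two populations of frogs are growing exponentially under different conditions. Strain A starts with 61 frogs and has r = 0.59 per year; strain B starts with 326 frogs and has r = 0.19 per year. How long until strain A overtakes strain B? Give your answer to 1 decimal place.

Set 61·e^(0.59t) = 326·e^(0.19t).
e^((0.59 − 0.19)t) = 326/61 → e^(0.4·t) = 5.3443.
0.4·t = ln(5.3443) = 1.676, so t = 1.676/0.4 = 4.1901.

4.2 years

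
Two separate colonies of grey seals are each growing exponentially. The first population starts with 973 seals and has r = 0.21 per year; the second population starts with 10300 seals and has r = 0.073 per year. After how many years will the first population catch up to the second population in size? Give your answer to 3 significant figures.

Set 973·e^(0.21t) = 10300·e^(0.073t).
e^((0.21 − 0.073)t) = 10300/973 → e^(0.137·t) = 10.586.
0.137·t = ln(10.586) = 2.3595, so t = 2.3595/0.137 = 17.223.

17.2 years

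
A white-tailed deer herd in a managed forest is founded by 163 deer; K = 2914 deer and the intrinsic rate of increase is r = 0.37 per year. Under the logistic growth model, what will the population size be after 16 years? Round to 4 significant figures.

2788 deer

A = (K − N₀)/N₀ = (2914 − 163)/163 = 16.877.
N(t) = K/(1 + A·e^(−rt)) = 2914/(1 + 16.877×e^(−0.37×16)).
e^(−5.92) = 0.0026852; denominator = 1 + 16.877×0.0026852 = 1.0453.
N = 2914/1.0453 = 2787.67.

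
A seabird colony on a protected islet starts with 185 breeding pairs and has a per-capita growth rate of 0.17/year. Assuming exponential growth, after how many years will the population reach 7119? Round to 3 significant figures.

21.5 years

Set N₀·e^(rt) = 7119: e^(0.17·t) = 7119/185 = 38.481.
0.17·t = ln(38.481) = 3.6502, so t = 3.6502/0.17 = 21.472.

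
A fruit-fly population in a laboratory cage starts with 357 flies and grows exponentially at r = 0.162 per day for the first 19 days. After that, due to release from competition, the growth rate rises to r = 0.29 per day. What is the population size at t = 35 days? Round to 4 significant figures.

Phase 1: N(19) = 357·e^(0.162×19) = 357·e^3.078 = 7752.23.
Phase 2 runs for 35 − 19 = 16 days at r = 0.29.
N(35) = 7752.23·e^(0.29×16) = 7752.23·e^4.64 = 802700.

802700 flies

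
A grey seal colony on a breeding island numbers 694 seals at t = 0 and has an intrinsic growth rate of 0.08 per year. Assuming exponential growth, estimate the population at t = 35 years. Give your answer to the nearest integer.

N(t) = N₀·e^(rt) = 694 × e^(0.08×35) = 694 × e^2.8.
e^2.8 ≈ 16.445, so N ≈ 694 × 16.445 = 11412.6.

11413 seals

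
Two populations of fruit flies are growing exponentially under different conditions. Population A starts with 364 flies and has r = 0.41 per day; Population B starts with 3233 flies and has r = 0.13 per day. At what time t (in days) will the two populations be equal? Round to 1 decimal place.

Set 364·e^(0.41t) = 3233·e^(0.13t).
e^((0.41 − 0.13)t) = 3233/364 → e^(0.28·t) = 8.8819.
0.28·t = ln(8.8819) = 2.184, so t = 2.184/0.28 = 7.8.

7.8 days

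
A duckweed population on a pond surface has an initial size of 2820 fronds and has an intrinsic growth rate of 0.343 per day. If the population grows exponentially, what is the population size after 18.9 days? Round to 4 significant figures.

N(t) = N₀·e^(rt) = 2820 × e^(0.343×18.9) = 2820 × e^6.483.
e^6.483 ≈ 653.73, so N ≈ 2820 × 653.73 = 1.843529×10^6.

1844000 fronds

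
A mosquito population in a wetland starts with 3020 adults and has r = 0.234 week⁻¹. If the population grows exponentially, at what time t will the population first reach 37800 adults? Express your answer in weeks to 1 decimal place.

Set N₀·e^(rt) = 37800: e^(0.234·t) = 37800/3020 = 12.517.
0.234·t = ln(12.517) = 2.5271, so t = 2.5271/0.234 = 10.799.

10.8 weeks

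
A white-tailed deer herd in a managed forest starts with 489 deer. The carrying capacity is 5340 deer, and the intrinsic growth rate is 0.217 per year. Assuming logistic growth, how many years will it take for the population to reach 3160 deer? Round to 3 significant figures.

A = (K − N₀)/N₀ = (5340 − 489)/489 = 9.9202.
Solve 5340/(1 + 9.9202·e^(−0.217t)) = 3160: 1 + 9.9202·e^(−0.217t) = 1.6899, so e^(−0.217t) = 0.069542.
−0.217·t = ln(0.069542) = -2.6658, so t = 2.6658/0.217 = 12.285.

12.3 years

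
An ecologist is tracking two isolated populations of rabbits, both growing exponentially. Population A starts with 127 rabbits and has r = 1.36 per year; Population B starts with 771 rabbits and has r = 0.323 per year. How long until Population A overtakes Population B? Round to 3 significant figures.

1.74 years

Set 127·e^(1.36t) = 771·e^(0.323t).
e^((1.36 − 0.323)t) = 771/127 → e^(1.037·t) = 6.0709.
1.037·t = ln(6.0709) = 1.8035, so t = 1.8035/1.037 = 1.7392.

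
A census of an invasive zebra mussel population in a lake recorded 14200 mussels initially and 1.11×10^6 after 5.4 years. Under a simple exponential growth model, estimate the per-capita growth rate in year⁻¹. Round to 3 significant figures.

0.807 per year

From N(t) = N₀·e^(rt): e^(r·5.4) = 1.11×10^6/14200 = 78.169.
r·5.4 = ln(78.169) = 4.3589, so r = 4.3589/5.4 = 0.8072.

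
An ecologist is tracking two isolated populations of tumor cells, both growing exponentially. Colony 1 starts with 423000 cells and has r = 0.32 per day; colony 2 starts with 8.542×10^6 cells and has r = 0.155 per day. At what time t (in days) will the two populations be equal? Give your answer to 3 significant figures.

18.2 days

Set 423000·e^(0.32t) = 8.542×10^6·e^(0.155t).
e^((0.32 − 0.155)t) = 8.542×10^6/423000 → e^(0.165·t) = 20.194.
0.165·t = ln(20.194) = 3.0054, so t = 3.0054/0.165 = 18.214.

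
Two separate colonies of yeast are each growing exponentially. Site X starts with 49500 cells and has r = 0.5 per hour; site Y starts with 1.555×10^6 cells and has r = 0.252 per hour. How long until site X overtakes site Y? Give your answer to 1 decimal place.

Set 49500·e^(0.5t) = 1.555×10^6·e^(0.252t).
e^((0.5 − 0.252)t) = 1.555×10^6/49500 → e^(0.248·t) = 31.414.
0.248·t = ln(31.414) = 3.4473, so t = 3.4473/0.248 = 13.9.

13.9 hours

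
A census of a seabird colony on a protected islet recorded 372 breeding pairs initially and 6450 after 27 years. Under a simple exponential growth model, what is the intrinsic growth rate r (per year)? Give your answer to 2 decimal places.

From N(t) = N₀·e^(rt): e^(r·27) = 6450/372 = 17.339.
r·27 = ln(17.339) = 2.8529, so r = 2.8529/27 = 0.10566.

0.11 per year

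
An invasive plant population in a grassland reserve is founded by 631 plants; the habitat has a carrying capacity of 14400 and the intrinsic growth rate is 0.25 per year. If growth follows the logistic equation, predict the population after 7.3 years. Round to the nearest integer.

A = (K − N₀)/N₀ = (14400 − 631)/631 = 21.821.
N(t) = K/(1 + A·e^(−rt)) = 14400/(1 + 21.821×e^(−0.25×7.3)).
e^(−1.825) = 0.16122; denominator = 1 + 21.821×0.16122 = 4.5179.
N = 14400/4.5179 = 3187.31.

3187 plants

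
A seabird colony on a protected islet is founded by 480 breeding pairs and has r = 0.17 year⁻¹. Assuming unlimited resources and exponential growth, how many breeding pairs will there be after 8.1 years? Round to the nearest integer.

1902 breeding pairs

N(t) = N₀·e^(rt) = 480 × e^(0.17×8.1) = 480 × e^1.377.
e^1.377 ≈ 3.963, so N ≈ 480 × 3.963 = 1902.24.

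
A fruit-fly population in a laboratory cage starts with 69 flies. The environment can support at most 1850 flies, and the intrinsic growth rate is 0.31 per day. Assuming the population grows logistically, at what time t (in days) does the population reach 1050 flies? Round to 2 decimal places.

11.36 days

A = (K − N₀)/N₀ = (1850 − 69)/69 = 25.812.
Solve 1850/(1 + 25.812·e^(−0.31t)) = 1050: 1 + 25.812·e^(−0.31t) = 1.7619, so e^(−0.31t) = 0.0295179.
−0.31·t = ln(0.0295179) = -3.5228, so t = 3.5228/0.31 = 11.364.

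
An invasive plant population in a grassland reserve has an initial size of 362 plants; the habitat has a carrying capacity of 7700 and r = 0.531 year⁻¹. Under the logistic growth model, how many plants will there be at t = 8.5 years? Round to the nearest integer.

A = (K − N₀)/N₀ = (7700 − 362)/362 = 20.271.
N(t) = K/(1 + A·e^(−rt)) = 7700/(1 + 20.271×e^(−0.531×8.5)).
e^(−4.514) = 0.01096; denominator = 1 + 20.271×0.01096 = 1.2222.
N = 7700/1.2222 = 6300.28.

6300 plants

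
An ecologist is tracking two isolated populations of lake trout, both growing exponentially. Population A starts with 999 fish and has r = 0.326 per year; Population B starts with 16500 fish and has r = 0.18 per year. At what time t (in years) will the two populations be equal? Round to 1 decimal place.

19.2 years

Set 999·e^(0.326t) = 16500·e^(0.18t).
e^((0.326 − 0.18)t) = 16500/999 → e^(0.146·t) = 16.517.
0.146·t = ln(16.517) = 2.8044, so t = 2.8044/0.146 = 19.208.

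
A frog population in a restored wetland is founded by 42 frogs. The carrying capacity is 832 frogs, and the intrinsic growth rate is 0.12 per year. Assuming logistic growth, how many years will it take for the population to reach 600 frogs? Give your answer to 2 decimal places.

A = (K − N₀)/N₀ = (832 − 42)/42 = 18.81.
Solve 832/(1 + 18.81·e^(−0.12t)) = 600: 1 + 18.81·e^(−0.12t) = 1.3867, so e^(−0.12t) = 0.020557.
−0.12·t = ln(0.020557) = -3.8846, so t = 3.8846/0.12 = 32.371.

32.37 years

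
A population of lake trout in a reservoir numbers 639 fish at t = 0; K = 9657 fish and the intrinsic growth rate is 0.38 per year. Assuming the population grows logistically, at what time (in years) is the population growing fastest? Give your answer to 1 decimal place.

7.0 years

Logistic growth is fastest at N = K/2 = 4828.5.
A = (K − N₀)/N₀ = 14.113. Set K/(1 + A·e^(−rt)) = K/2 → A·e^(−rt) = 1.
e^(−0.38t) = 1/14.113 = 0.0708583, so t = ln(14.113)/0.38 = 2.6471/0.38 = 6.966.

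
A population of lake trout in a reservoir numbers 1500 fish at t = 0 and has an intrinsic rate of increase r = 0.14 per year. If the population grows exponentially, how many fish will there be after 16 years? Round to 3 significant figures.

14100 fish

N(t) = N₀·e^(rt) = 1500 × e^(0.14×16) = 1500 × e^2.24.
e^2.24 ≈ 9.3933, so N ≈ 1500 × 9.3933 = 14090.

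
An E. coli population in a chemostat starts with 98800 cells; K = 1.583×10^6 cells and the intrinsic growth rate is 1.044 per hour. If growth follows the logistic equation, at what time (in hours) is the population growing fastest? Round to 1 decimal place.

Logistic growth is fastest at N = K/2 = 791500.
A = (K − N₀)/N₀ = 15.022. Set K/(1 + A·e^(−rt)) = K/2 → A·e^(−rt) = 1.
e^(−1.044t) = 1/15.022 = 0.0665678, so t = ln(15.022)/1.044 = 2.7095/1.044 = 2.5953.

2.6 hours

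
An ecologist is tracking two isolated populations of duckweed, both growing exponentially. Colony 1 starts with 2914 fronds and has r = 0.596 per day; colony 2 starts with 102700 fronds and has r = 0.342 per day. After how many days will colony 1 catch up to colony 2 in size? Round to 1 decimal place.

14.0 days

Set 2914·e^(0.596t) = 102700·e^(0.342t).
e^((0.596 − 0.342)t) = 102700/2914 → e^(0.254·t) = 35.244.
0.254·t = ln(35.244) = 3.5623, so t = 3.5623/0.254 = 14.025.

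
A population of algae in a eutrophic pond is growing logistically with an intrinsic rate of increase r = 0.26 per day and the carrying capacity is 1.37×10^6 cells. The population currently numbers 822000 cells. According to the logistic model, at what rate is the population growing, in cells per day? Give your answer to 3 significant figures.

dN/dt = rN(1 − N/K) = 0.26 × 822000 × (1 − 822000/1.37×10^6).
1 − 822000/1.37×10^6 = 0.4; dN/dt = 0.26 × 822000 × 0.4 = 85488.

85500 cells per day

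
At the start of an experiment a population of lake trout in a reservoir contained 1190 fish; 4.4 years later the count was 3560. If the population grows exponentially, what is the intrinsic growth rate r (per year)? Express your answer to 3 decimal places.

0.249 per year

From N(t) = N₀·e^(rt): e^(r·4.4) = 3560/1190 = 2.9916.
r·4.4 = ln(2.9916) = 1.0958, so r = 1.0958/4.4 = 0.24905.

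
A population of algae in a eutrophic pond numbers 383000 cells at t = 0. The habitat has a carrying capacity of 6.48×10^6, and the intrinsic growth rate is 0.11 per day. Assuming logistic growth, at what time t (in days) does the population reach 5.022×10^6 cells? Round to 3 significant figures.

A = (K − N₀)/N₀ = (6.48×10^6 − 383000)/383000 = 15.919.
Solve 6.48×10^6/(1 + 15.919·e^(−0.11t)) = 5.022×10^6: 1 + 15.919·e^(−0.11t) = 1.2903, so e^(−0.11t) = 0.0182374.
−0.11·t = ln(0.0182374) = -4.0043, so t = 4.0043/0.11 = 36.403.

36.4 days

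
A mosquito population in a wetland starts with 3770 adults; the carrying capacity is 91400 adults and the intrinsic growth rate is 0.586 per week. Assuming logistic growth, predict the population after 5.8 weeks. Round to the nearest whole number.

51445 adults

A = (K − N₀)/N₀ = (91400 − 3770)/3770 = 23.244.
N(t) = K/(1 + A·e^(−rt)) = 91400/(1 + 23.244×e^(−0.586×5.8)).
e^(−3.399) = 0.033413; denominator = 1 + 23.244×0.033413 = 1.7767.
N = 91400/1.7767 = 51444.8.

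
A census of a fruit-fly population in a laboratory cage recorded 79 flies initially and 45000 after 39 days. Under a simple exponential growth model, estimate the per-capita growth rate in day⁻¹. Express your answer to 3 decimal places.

0.163 per day

From N(t) = N₀·e^(rt): e^(r·39) = 45000/79 = 569.62.
r·39 = ln(569.62) = 6.345, so r = 6.345/39 = 0.16269.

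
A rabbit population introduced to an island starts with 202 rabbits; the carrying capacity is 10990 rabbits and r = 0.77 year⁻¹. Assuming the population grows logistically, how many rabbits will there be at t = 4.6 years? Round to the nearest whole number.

4316 rabbits

A = (K − N₀)/N₀ = (10990 − 202)/202 = 53.406.
N(t) = K/(1 + A·e^(−rt)) = 10990/(1 + 53.406×e^(−0.77×4.6)).
e^(−3.542) = 0.028955; denominator = 1 + 53.406×0.028955 = 2.5464.
N = 10990/2.5464 = 4315.92.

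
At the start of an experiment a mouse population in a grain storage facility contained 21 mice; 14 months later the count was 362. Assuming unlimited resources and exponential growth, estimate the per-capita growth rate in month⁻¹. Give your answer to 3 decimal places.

From N(t) = N₀·e^(rt): e^(r·14) = 362/21 = 17.238.
r·14 = ln(17.238) = 2.8471, so r = 2.8471/14 = 0.20337.

0.203 per month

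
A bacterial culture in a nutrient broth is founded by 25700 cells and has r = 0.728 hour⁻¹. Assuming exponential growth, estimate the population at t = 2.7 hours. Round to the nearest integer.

N(t) = N₀·e^(rt) = 25700 × e^(0.728×2.7) = 25700 × e^1.966.
e^1.966 ≈ 7.1392, so N ≈ 25700 × 7.1392 = 183477.

183477 cells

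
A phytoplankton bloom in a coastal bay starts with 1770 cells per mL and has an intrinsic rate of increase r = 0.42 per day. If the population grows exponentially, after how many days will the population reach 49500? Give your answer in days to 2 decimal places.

Set N₀·e^(rt) = 49500: e^(0.42·t) = 49500/1770 = 27.966.
0.42·t = ln(27.966) = 3.331, so t = 3.331/0.42 = 7.9309.

7.93 days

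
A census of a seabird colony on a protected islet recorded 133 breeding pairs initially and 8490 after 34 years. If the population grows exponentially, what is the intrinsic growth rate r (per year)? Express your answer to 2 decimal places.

From N(t) = N₀·e^(rt): e^(r·34) = 8490/133 = 63.835.
r·34 = ln(63.835) = 4.1563, so r = 4.1563/34 = 0.12224.

0.12 per year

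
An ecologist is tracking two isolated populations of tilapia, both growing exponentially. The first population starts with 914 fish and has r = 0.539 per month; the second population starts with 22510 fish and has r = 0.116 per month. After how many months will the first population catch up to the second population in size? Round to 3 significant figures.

7.57 months

Set 914·e^(0.539t) = 22510·e^(0.116t).
e^((0.539 − 0.116)t) = 22510/914 → e^(0.423·t) = 24.628.
0.423·t = ln(24.628) = 3.2039, so t = 3.2039/0.423 = 7.5742.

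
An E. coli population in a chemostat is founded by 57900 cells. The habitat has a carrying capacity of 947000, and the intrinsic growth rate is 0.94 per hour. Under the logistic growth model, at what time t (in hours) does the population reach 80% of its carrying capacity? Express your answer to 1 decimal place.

A = (K − N₀)/N₀ = (947000 − 57900)/57900 = 15.356.
Solve 947000/(1 + 15.356·e^(−0.94t)) = 757600: 1 + 15.356·e^(−0.94t) = 1.25, so e^(−0.94t) = 0.0162805.
−0.94·t = ln(0.0162805) = -4.1178, so t = 4.1178/0.94 = 4.3806.

4.4 hours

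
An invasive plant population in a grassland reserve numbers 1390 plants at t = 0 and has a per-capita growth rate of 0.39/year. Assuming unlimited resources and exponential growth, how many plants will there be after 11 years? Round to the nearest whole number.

N(t) = N₀·e^(rt) = 1390 × e^(0.39×11) = 1390 × e^4.29.
e^4.29 ≈ 72.966, so N ≈ 1390 × 72.966 = 101423.

101423 plants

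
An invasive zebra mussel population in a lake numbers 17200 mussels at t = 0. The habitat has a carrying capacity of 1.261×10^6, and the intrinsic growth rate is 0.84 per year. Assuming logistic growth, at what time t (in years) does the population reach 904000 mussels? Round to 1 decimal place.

6.2 years

A = (K − N₀)/N₀ = (1.261×10^6 − 17200)/17200 = 72.314.
Solve 1.261×10^6/(1 + 72.314·e^(−0.84t)) = 904000: 1 + 72.314·e^(−0.84t) = 1.3949, so e^(−0.84t) = 0.00546107.
−0.84·t = ln(0.00546107) = -5.2101, so t = 5.2101/0.84 = 6.2025.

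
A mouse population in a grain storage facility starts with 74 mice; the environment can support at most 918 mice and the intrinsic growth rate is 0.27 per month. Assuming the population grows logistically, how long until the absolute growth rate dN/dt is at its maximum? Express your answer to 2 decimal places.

Logistic growth is fastest at N = K/2 = 459.
A = (K − N₀)/N₀ = 11.405. Set K/(1 + A·e^(−rt)) = K/2 → A·e^(−rt) = 1.
e^(−0.27t) = 1/11.405 = 0.0876777, so t = ln(11.405)/0.27 = 2.4341/0.27 = 9.0151.

9.02 months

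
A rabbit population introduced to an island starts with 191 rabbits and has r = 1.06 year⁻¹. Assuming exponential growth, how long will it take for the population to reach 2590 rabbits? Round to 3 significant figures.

2.46 years

Set N₀·e^(rt) = 2590: e^(1.06·t) = 2590/191 = 13.56.
1.06·t = ln(13.56) = 2.6071, so t = 2.6071/1.06 = 2.4596.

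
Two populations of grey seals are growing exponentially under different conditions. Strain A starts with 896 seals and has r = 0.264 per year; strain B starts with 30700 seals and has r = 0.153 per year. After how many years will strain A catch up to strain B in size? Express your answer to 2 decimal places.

Set 896·e^(0.264t) = 30700·e^(0.153t).
e^((0.264 − 0.153)t) = 30700/896 → e^(0.111·t) = 34.263.
0.111·t = ln(34.263) = 3.5341, so t = 3.5341/0.111 = 31.839.

31.84 years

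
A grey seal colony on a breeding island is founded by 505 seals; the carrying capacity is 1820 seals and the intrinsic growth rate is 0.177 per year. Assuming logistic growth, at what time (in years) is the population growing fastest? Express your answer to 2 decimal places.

Logistic growth is fastest at N = K/2 = 910.
A = (K − N₀)/N₀ = 2.604. Set K/(1 + A·e^(−rt)) = K/2 → A·e^(−rt) = 1.
e^(−0.177t) = 1/2.604 = 0.38403, so t = ln(2.604)/0.177 = 0.95703/0.177 = 5.407.

5.41 years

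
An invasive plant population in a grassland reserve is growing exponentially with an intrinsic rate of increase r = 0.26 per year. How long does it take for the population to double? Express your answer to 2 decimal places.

Doubling time t_d = ln(2)/r = 0.6931/0.26 = 2.666.

2.67 years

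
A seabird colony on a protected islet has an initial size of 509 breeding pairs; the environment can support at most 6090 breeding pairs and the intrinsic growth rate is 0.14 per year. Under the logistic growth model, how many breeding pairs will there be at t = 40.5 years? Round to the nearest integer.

A = (K − N₀)/N₀ = (6090 − 509)/509 = 10.965.
N(t) = K/(1 + A·e^(−rt)) = 6090/(1 + 10.965×e^(−0.14×40.5)).
e^(−5.67) = 0.0034479; denominator = 1 + 10.965×0.0034479 = 1.0378.
N = 6090/1.0378 = 5868.16.

5868 breeding pairs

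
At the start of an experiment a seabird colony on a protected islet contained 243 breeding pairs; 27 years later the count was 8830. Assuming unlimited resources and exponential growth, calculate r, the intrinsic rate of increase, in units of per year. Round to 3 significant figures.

0.133 per year

From N(t) = N₀·e^(rt): e^(r·27) = 8830/243 = 36.337.
r·27 = ln(36.337) = 3.5928, so r = 3.5928/27 = 0.13307.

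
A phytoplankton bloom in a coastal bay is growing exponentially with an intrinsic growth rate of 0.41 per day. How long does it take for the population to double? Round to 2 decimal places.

1.69 days

Doubling time t_d = ln(2)/r = 0.6931/0.41 = 1.6906.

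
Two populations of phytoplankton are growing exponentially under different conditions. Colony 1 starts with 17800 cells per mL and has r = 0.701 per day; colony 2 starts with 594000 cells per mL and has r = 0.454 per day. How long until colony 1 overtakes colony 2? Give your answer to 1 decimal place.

Set 17800·e^(0.701t) = 594000·e^(0.454t).
e^((0.701 − 0.454)t) = 594000/17800 → e^(0.247·t) = 33.371.
0.247·t = ln(33.371) = 3.5077, so t = 3.5077/0.247 = 14.201.

14.2 days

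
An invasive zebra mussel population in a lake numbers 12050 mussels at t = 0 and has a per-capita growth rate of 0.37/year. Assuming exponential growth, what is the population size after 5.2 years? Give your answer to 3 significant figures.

82500 mussels

N(t) = N₀·e^(rt) = 12050 × e^(0.37×5.2) = 12050 × e^1.924.
e^1.924 ≈ 6.8483, so N ≈ 12050 × 6.8483 = 82522.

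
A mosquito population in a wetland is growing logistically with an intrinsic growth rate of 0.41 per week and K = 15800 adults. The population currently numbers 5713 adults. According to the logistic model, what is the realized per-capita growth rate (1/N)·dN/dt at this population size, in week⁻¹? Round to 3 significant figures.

0.262 per week

(1/N)·dN/dt = r(1 − N/K) = 0.41 × (1 − 5713/15800).
= 0.41 × 0.63842 = 0.26175.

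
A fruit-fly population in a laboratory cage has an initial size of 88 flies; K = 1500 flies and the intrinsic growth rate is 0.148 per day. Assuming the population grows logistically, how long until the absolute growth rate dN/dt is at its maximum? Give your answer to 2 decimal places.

18.75 days

Logistic growth is fastest at N = K/2 = 750.
A = (K − N₀)/N₀ = 16.045. Set K/(1 + A·e^(−rt)) = K/2 → A·e^(−rt) = 1.
e^(−0.148t) = 1/16.045 = 0.0623229, so t = ln(16.045)/0.148 = 2.7754/0.148 = 18.753.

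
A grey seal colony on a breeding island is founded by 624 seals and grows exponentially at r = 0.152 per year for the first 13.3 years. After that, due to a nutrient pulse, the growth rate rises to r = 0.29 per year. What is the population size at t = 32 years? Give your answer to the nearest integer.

1067415 seals

Phase 1: N(13.3) = 624·e^(0.152×13.3) = 624·e^2.022 = 4711.45.
Phase 2 runs for 32 − 13.3 = 18.7 years at r = 0.29.
N(32) = 4711.45·e^(0.29×18.7) = 4711.45·e^5.423 = 1.067415×10^6.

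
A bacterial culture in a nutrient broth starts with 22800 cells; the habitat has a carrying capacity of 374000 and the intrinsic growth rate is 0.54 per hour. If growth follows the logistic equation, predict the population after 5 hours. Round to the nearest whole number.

183766 cells

A = (K − N₀)/N₀ = (374000 − 22800)/22800 = 15.404.
N(t) = K/(1 + A·e^(−rt)) = 374000/(1 + 15.404×e^(−0.54×5)).
e^(−2.7) = 0.067206; denominator = 1 + 15.404×0.067206 = 2.0352.
N = 374000/2.0352 = 183766.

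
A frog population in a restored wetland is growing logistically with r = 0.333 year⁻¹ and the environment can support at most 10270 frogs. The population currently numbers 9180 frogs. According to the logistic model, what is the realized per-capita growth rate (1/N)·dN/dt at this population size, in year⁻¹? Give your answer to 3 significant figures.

0.0353 per year

(1/N)·dN/dt = r(1 − N/K) = 0.333 × (1 − 9180/10270).
= 0.333 × 0.10613 = 0.035343.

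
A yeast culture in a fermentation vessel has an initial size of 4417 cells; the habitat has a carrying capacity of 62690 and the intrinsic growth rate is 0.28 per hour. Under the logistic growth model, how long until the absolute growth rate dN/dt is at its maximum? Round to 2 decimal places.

9.21 hours

Logistic growth is fastest at N = K/2 = 31345.
A = (K − N₀)/N₀ = 13.193. Set K/(1 + A·e^(−rt)) = K/2 → A·e^(−rt) = 1.
e^(−0.28t) = 1/13.193 = 0.0757984, so t = ln(13.193)/0.28 = 2.5797/0.28 = 9.2131.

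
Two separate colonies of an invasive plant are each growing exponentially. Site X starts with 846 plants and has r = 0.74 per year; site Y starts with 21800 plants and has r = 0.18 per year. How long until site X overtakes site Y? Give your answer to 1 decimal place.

Set 846·e^(0.74t) = 21800·e^(0.18t).
e^((0.74 − 0.18)t) = 21800/846 → e^(0.56·t) = 25.768.
0.56·t = ln(25.768) = 3.2491, so t = 3.2491/0.56 = 5.802.

5.8 years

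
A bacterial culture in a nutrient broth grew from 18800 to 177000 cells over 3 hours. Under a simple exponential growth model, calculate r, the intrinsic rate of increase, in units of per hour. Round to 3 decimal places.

0.747 per hour

From N(t) = N₀·e^(rt): e^(r·3) = 177000/18800 = 9.4149.
r·3 = ln(9.4149) = 2.2423, so r = 2.2423/3 = 0.74743.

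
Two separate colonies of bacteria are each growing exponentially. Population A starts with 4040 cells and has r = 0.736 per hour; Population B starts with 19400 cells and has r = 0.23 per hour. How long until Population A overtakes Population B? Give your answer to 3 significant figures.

Set 4040·e^(0.736t) = 19400·e^(0.23t).
e^((0.736 − 0.23)t) = 19400/4040 → e^(0.506·t) = 4.802.
0.506·t = ln(4.802) = 1.569, so t = 1.569/0.506 = 3.1008.

3.10 hours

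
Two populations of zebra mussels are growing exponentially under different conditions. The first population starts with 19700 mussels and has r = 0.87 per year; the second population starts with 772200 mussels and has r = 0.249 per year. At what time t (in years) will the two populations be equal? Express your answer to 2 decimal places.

Set 19700·e^(0.87t) = 772200·e^(0.249t).
e^((0.87 − 0.249)t) = 772200/19700 → e^(0.621·t) = 39.198.
0.621·t = ln(39.198) = 3.6686, so t = 3.6686/0.621 = 5.9076.

5.91 years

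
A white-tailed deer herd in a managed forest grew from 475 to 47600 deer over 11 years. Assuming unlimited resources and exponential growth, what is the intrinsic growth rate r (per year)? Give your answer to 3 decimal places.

0.419 per year

From N(t) = N₀·e^(rt): e^(r·11) = 47600/475 = 100.21.
r·11 = ln(100.21) = 4.6073, so r = 4.6073/11 = 0.41884.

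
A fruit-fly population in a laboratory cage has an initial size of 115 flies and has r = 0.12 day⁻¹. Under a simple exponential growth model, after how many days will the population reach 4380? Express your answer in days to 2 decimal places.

30.33 days

Set N₀·e^(rt) = 4380: e^(0.12·t) = 4380/115 = 38.087.
0.12·t = ln(38.087) = 3.6399, so t = 3.6399/0.12 = 30.332.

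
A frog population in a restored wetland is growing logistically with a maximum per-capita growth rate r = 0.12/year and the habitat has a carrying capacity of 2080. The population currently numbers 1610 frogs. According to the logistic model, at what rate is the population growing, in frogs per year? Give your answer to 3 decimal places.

43.656 frogs per year

dN/dt = rN(1 − N/K) = 0.12 × 1610 × (1 − 1610/2080).
1 − 1610/2080 = 0.22596; dN/dt = 0.12 × 1610 × 0.22596 = 43.656.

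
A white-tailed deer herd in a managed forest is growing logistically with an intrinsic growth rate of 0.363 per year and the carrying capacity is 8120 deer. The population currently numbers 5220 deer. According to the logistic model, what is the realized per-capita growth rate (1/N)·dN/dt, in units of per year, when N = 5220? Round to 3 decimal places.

0.130 per year

(1/N)·dN/dt = r(1 − N/K) = 0.363 × (1 − 5220/8120).
= 0.363 × 0.35714 = 0.12964.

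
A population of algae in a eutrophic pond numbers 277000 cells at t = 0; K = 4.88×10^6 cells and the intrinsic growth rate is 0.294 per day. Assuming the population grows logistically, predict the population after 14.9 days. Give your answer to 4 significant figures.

4040000 cells

A = (K − N₀)/N₀ = (4.88×10^6 − 277000)/277000 = 16.617.
N(t) = K/(1 + A·e^(−rt)) = 4.88×10^6/(1 + 16.617×e^(−0.294×14.9)).
e^(−4.381) = 0.012518; denominator = 1 + 16.617×0.012518 = 1.208.
N = 4.88×10^6/1.208 = 4.039691×10^6.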